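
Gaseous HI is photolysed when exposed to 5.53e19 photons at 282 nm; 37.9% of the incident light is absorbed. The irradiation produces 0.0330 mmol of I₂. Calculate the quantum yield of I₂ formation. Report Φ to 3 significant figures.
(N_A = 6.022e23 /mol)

Product: 0.0330 mmol = 3.30e-5 mol.
Moles of photons: 5.53e19 / 6.022e23 = 9.183e-5 mol.
Photons absorbed: 0.379 × 9.183e-5 = 3.480e-5 mol.
Φ = 3.30e-5 mol / 3.480e-5 mol photons = 0.948.

Φ = 0.948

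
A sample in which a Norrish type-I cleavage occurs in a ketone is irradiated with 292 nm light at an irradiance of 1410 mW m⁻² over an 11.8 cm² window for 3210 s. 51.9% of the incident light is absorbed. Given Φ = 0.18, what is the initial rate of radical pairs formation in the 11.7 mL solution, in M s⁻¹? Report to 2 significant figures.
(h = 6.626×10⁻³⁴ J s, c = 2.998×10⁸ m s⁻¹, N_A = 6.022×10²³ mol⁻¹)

3.2×10⁻⁸ M s⁻¹

Photon energy at 292 nm: hc/λ = (6.626×10⁻³⁴)(2.998×10⁸)/(292×10⁻⁹) = 6.803×10⁻¹⁹ J.
Energy delivered: (1410 mW m⁻²)(11.8×10⁻⁴ m²)(3210 s) = 5.341 J.
Photons incident: 5.341 / 6.803×10⁻¹⁹ = 7.851×10¹⁸, i.e. 7.851×10¹⁸/6.022×10²³ = 1.304×10⁻⁵ mol.
Photons absorbed: 0.519 × 1.304×10⁻⁵ = 6.768×10⁻⁶ mol.
Product formed: 0.18 × 6.768×10⁻⁶ = 1.218×10⁻⁶ mol.
Rate: 1.218×10⁻⁶ mol / (3210 s × 0.0117 L) = 3.2×10⁻⁸ M s⁻¹.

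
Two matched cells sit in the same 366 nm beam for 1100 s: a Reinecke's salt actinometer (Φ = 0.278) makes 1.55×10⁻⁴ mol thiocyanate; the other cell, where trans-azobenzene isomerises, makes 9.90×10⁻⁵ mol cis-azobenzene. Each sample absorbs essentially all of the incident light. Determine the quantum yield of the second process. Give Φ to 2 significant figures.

Photons absorbed by the actinometer: 1.55×10⁻⁴ / 0.278 = 5.576×10⁻⁴ mol.
Φ(unknown) = 9.90×10⁻⁵ / 5.576×10⁻⁴ = 0.18.

Φ = 0.18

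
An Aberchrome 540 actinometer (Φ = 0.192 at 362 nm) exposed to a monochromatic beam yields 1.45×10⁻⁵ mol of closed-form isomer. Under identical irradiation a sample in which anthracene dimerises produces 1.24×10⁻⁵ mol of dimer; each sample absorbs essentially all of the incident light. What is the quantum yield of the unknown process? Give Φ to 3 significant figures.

Photons absorbed by the actinometer: 1.45×10⁻⁵ / 0.192 = 7.552×10⁻⁵ mol.
Φ(unknown) = 1.24×10⁻⁵ / 7.552×10⁻⁵ = 0.164.

Φ = 0.164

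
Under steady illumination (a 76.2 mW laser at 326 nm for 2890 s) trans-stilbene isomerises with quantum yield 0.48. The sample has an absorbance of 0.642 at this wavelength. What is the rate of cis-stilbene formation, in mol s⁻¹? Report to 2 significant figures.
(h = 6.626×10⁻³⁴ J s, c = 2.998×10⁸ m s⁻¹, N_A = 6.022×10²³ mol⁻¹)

Photon energy at 326 nm: hc/λ = (6.626×10⁻³⁴)(2.998×10⁸)/(326×10⁻⁹) = 6.093×10⁻¹⁹ J.
Energy delivered: (76.2 mW)(2890 s) = 220.2 J.
Photons incident: 220.2 / 6.093×10⁻¹⁹ = 3.614×10²⁰, i.e. 3.614×10²⁰/6.022×10²³ = 6.001×10⁻⁴ mol.
Fraction absorbed: 1 − 10^(−0.642) = 0.7720.
Photons absorbed: 0.7720 × 6.001×10⁻⁴ = 4.633×10⁻⁴ mol.
Product formed: 0.48 × 4.633×10⁻⁴ = 2.224×10⁻⁴ mol.
Rate: 2.224×10⁻⁴ / 2890 s = 7.7×10⁻⁸ mol s⁻¹.

7.7×10⁻⁸ mol s⁻¹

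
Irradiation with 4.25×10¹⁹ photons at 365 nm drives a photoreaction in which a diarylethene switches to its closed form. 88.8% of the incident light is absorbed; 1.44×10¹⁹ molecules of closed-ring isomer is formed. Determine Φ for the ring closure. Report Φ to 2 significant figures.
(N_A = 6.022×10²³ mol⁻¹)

Product: 1.44×10¹⁹ / 6.022×10²³ = 2.391×10⁻⁵ mol.
Moles of photons: 4.25×10¹⁹ / 6.022×10²³ = 7.057×10⁻⁵ mol.
Photons absorbed: 0.888 × 7.057×10⁻⁵ = 6.267×10⁻⁵ mol.
Φ = 2.391×10⁻⁵ mol / 6.267×10⁻⁵ mol photons = 0.38.

Φ = 0.38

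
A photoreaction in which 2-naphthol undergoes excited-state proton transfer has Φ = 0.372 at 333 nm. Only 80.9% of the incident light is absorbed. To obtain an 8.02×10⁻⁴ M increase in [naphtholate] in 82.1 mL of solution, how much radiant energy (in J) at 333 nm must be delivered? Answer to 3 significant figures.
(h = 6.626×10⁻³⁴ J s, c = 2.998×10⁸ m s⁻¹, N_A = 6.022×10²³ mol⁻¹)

78.6 J

Product: (8.02×10⁻⁴ M)(0.0821 L) = 6.584×10⁻⁵ mol.
Photons that must be absorbed: 6.584×10⁻⁵ / 0.372 = 1.770×10⁻⁴ mol.
Incident photons needed: 1.770×10⁻⁴ / 0.809 = 2.188×10⁻⁴ mol.
Photon energy: hc/λ = 5.965×10⁻¹⁹ J; per mole, 3.592×10⁵ J mol⁻¹.
Energy required: 2.188×10⁻⁴ × 3.592×10⁵ = 78.6 J.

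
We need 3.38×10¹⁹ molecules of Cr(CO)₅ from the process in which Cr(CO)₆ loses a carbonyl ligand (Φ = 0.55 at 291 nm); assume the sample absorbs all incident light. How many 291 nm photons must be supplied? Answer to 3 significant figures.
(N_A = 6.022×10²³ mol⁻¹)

6.15×10¹⁹ photons

Product: 3.38×10¹⁹ / 6.022×10²³ = 5.613×10⁻⁵ mol.
Photons that must be absorbed: 5.613×10⁻⁵ / 0.55 = 1.021×10⁻⁴ mol.
Photon count: 1.021×10⁻⁴ × 6.022×10²³ = 6.15×10¹⁹.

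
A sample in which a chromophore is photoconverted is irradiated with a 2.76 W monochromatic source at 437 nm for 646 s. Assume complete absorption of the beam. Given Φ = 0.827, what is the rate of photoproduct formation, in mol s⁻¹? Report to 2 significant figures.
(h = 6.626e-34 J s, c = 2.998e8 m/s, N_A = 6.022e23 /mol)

8.3e-6 mol s⁻¹

Photon energy at 437 nm: hc/λ = (6.626e-34)(2.998e8)/(437e-9) = 4.546e-19 J.
Energy delivered: (2.76 W)(646 s) = 1783 J.
Photons incident: 1783 / 4.546e-19 = 3.922e21, i.e. 3.922e21/6.022e23 = 0.006513 mol.
Product formed: 0.827 × 0.006513 = 0.005386 mol.
Rate: 0.005386 / 646 s = 8.3e-6 mol s⁻¹.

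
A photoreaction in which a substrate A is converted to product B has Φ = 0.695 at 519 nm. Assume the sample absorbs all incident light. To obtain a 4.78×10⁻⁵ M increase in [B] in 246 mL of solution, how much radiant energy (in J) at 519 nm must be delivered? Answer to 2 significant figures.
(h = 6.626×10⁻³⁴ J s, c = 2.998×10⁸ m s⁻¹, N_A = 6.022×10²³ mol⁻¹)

3.9 J

Product: (4.78×10⁻⁵ M)(0.246 L) = 1.176×10⁻⁵ mol.
Photons that must be absorbed: 1.176×10⁻⁵ / 0.695 = 1.692×10⁻⁵ mol.
Photon energy: hc/λ = 3.828×10⁻¹⁹ J; per mole, 2.305×10⁵ J mol⁻¹.
Energy required: 1.692×10⁻⁵ × 2.305×10⁵ = 3.9 J.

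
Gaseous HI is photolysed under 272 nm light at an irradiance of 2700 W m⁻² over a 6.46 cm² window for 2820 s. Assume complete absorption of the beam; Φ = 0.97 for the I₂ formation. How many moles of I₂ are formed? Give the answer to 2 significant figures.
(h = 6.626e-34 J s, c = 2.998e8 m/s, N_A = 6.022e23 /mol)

Photon energy at 272 nm: hc/λ = (6.626e-34)(2.998e8)/(272e-9) = 7.303e-19 J.
Energy delivered: (2700 W m⁻²)(6.46e-4 m²)(2820 s) = 4919 J.
Photons incident: 4919 / 7.303e-19 = 6.736e21, i.e. 6.736e21/6.022e23 = 0.01119 mol.
Product: Φ × n_abs = 0.97 × 0.01119 = 0.01085 mol.

0.011 mol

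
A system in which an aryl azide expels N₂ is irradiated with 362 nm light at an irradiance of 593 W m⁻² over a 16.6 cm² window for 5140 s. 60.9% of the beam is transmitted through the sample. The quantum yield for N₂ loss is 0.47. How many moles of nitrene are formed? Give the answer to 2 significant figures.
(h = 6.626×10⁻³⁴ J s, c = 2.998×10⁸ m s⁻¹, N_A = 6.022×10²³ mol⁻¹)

0.0028 mol

Photon energy at 362 nm: hc/λ = (6.626×10⁻³⁴)(2.998×10⁸)/(362×10⁻⁹) = 5.487×10⁻¹⁹ J.
Energy delivered: (593 W m⁻²)(16.6×10⁻⁴ m²)(5140 s) = 5060 J.
Photons incident: 5060 / 5.487×10⁻¹⁹ = 9.222×10²¹, i.e. 9.222×10²¹/6.022×10²³ = 0.01531 mol.
Fraction absorbed: 1 − 60.9/100 = 0.3910.
Photons absorbed: 0.3910 × 0.01531 = 0.005986 mol.
Product: Φ × n_abs = 0.47 × 0.005986 = 0.002813 mol.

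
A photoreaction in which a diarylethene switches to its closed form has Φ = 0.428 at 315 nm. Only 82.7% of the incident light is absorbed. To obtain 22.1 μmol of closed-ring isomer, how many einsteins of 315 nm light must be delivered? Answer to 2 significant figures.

Product: 22.1 μmol = 2.21×10⁻⁵ mol.
Photons that must be absorbed: 2.21×10⁻⁵ / 0.428 = 5.164×10⁻⁵ mol.
Incident photons needed: 5.164×10⁻⁵ / 0.827 = 6.244×10⁻⁵ mol.

6.2×10⁻⁵ einstein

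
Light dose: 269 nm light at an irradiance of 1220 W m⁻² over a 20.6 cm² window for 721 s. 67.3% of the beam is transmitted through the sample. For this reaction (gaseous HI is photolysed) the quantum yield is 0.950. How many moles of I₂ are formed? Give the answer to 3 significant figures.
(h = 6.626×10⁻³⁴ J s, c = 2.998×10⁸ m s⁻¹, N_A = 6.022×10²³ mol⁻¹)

Photon energy at 269 nm: hc/λ = (6.626×10⁻³⁴)(2.998×10⁸)/(269×10⁻⁹) = 7.385×10⁻¹⁹ J.
Energy delivered: (1220 W m⁻²)(20.6×10⁻⁴ m²)(721 s) = 1812 J.
Photons incident: 1812 / 7.385×10⁻¹⁹ = 2.454×10²¹, i.e. 2.454×10²¹/6.022×10²³ = 0.004075 mol.
Fraction absorbed: 1 − 67.3/100 = 0.3270.
Photons absorbed: 0.3270 × 0.004075 = 0.001333 mol.
Product: Φ × n_abs = 0.950 × 0.001333 = 0.001266 mol.

0.00127 mol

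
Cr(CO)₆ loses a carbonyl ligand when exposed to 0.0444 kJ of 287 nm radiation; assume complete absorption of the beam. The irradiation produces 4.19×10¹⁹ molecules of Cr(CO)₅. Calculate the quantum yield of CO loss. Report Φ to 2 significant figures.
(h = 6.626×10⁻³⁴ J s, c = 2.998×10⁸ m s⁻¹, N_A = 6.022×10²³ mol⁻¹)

Product: 4.19×10¹⁹ / 6.022×10²³ = 6.958×10⁻⁵ mol.
Photon energy at 287 nm: hc/λ = (6.626×10⁻³⁴)(2.998×10⁸)/(287×10⁻⁹) = 6.922×10⁻¹⁹ J.
Incident energy: 0.0444 kJ = 44.4 J.
Photons incident: 44.4 / 6.922×10⁻¹⁹ = 6.414×10¹⁹, i.e. 6.414×10¹⁹/6.022×10²³ = 1.065×10⁻⁴ mol.
Φ = 6.958×10⁻⁵ mol / 1.065×10⁻⁴ mol photons = 0.65.

Φ = 0.65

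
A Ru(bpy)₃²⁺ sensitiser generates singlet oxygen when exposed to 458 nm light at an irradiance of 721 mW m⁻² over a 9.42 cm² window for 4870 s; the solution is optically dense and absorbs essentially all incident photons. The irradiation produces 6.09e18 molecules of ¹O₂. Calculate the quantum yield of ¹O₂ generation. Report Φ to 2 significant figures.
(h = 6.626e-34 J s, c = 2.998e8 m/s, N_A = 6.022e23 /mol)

Φ = 0.80

Product: 6.09e18 / 6.022e23 = 1.011e-5 mol.
Photon energy at 458 nm: hc/λ = (6.626e-34)(2.998e8)/(458e-9) = 4.337e-19 J.
Energy delivered: (721 mW m⁻²)(9.42e-4 m²)(4870 s) = 3.308 J.
Photons incident: 3.308 / 4.337e-19 = 7.627e18, i.e. 7.627e18/6.022e23 = 1.267e-5 mol.
Φ = 1.011e-5 mol / 1.267e-5 mol photons = 0.80.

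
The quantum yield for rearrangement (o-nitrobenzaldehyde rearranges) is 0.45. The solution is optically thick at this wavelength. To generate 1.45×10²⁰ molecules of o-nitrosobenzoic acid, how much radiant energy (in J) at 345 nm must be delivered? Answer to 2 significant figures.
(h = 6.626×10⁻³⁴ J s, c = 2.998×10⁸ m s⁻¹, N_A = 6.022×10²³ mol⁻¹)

190 J

Product: 1.45×10²⁰ / 6.022×10²³ = 2.408×10⁻⁴ mol.
Photons that must be absorbed: 2.408×10⁻⁴ / 0.45 = 5.351×10⁻⁴ mol.
Photon energy: hc/λ = 5.758×10⁻¹⁹ J; per mole, 3.467×10⁵ J mol⁻¹.
Energy required: 5.351×10⁻⁴ × 3.467×10⁵ = 190 J.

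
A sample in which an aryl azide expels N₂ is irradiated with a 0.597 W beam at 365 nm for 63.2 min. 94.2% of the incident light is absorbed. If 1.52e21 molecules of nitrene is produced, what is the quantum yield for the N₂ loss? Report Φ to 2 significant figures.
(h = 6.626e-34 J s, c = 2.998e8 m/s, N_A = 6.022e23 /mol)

Product: 1.52e21 / 6.022e23 = 0.002524 mol.
Photon energy at 365 nm: hc/λ = (6.626e-34)(2.998e8)/(365e-9) = 5.442e-19 J.
Energy delivered: (0.597 W)(3792 s) = 2264 J.
Photons incident: 2264 / 5.442e-19 = 4.160e21, i.e. 4.160e21/6.022e23 = 0.006908 mol.
Photons absorbed: 0.942 × 0.006908 = 0.006507 mol.
Φ = 0.002524 mol / 0.006507 mol photons = 0.39.

Φ = 0.39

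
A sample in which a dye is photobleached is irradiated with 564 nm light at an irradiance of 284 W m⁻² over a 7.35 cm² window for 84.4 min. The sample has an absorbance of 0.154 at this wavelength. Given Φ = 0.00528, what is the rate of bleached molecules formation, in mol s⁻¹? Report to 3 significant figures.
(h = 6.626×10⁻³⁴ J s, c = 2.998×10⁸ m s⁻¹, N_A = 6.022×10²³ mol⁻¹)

1.55×10⁻⁹ mol s⁻¹

Photon energy at 564 nm: hc/λ = (6.626×10⁻³⁴)(2.998×10⁸)/(564×10⁻⁹) = 3.522×10⁻¹⁹ J.
Energy delivered: (284 W m⁻²)(7.35×10⁻⁴ m²)(5064 s) = 1057 J.
Photons incident: 1057 / 3.522×10⁻¹⁹ = 3.001×10²¹, i.e. 3.001×10²¹/6.022×10²³ = 0.004983 mol.
Fraction absorbed: 1 − 10^(−0.154) = 0.2985.
Photons absorbed: 0.2985 × 0.004983 = 0.001487 mol.
Product formed: 0.00528 × 0.001487 = 7.851×10⁻⁶ mol.
Rate: 7.851×10⁻⁶ / 5064 s = 1.55×10⁻⁹ mol s⁻¹.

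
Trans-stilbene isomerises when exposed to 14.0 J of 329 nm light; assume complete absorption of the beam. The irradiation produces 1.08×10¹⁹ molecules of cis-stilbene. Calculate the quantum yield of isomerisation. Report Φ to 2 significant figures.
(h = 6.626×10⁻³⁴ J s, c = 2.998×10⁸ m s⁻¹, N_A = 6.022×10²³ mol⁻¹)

Product: 1.08×10¹⁹ / 6.022×10²³ = 1.793×10⁻⁵ mol.
Photon energy at 329 nm: hc/λ = (6.626×10⁻³⁴)(2.998×10⁸)/(329×10⁻⁹) = 6.038×10⁻¹⁹ J.
Photons incident: 14.0 / 6.038×10⁻¹⁹ = 2.319×10¹⁹, i.e. 2.319×10¹⁹/6.022×10²³ = 3.851×10⁻⁵ mol.
Φ = 1.793×10⁻⁵ mol / 3.851×10⁻⁵ mol photons = 0.47.

Φ = 0.47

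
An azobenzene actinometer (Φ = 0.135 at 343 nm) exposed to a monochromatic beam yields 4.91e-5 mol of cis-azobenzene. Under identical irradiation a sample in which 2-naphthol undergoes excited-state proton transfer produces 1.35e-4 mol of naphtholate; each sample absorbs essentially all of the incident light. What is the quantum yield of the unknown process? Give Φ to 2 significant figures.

Φ = 0.37

Photons absorbed by the actinometer: 4.91e-5 / 0.135 = 3.637e-4 mol.
Φ(unknown) = 1.35e-4 / 3.637e-4 = 0.37.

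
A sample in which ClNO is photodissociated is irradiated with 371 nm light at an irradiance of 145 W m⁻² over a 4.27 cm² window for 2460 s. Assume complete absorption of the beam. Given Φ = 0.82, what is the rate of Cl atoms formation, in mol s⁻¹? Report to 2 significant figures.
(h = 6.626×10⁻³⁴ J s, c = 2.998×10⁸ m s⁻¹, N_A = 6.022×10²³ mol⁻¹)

Photon energy at 371 nm: hc/λ = (6.626×10⁻³⁴)(2.998×10⁸)/(371×10⁻⁹) = 5.354×10⁻¹⁹ J.
Energy delivered: (145 W m⁻²)(4.27×10⁻⁴ m²)(2460 s) = 152.3 J.
Photons incident: 152.3 / 5.354×10⁻¹⁹ = 2.845×10²⁰, i.e. 2.845×10²⁰/6.022×10²³ = 4.724×10⁻⁴ mol.
Product formed: 0.82 × 4.724×10⁻⁴ = 3.874×10⁻⁴ mol.
Rate: 3.874×10⁻⁴ / 2460 s = 1.6×10⁻⁷ mol s⁻¹.

1.6×10⁻⁷ mol s⁻¹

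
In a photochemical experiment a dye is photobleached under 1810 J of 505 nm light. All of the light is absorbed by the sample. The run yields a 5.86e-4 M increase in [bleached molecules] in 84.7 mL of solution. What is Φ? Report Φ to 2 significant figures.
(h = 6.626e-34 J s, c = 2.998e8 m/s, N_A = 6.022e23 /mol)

Φ = 0.0065

Product: (5.86e-4 M)(0.0847 L) = 4.963e-5 mol.
Photon energy at 505 nm: hc/λ = (6.626e-34)(2.998e8)/(505e-9) = 3.934e-19 J.
Photons incident: 1810 / 3.934e-19 = 4.601e21, i.e. 4.601e21/6.022e23 = 0.007640 mol.
Φ = 4.963e-5 mol / 0.007640 mol photons = 0.0065.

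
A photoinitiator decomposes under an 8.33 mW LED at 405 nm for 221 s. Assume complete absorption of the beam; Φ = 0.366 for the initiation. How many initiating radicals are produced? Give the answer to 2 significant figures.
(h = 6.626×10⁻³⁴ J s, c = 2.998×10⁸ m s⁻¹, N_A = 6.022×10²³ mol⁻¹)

Photon energy at 405 nm: hc/λ = (6.626×10⁻³⁴)(2.998×10⁸)/(405×10⁻⁹) = 4.905×10⁻¹⁹ J.
Energy delivered: (8.33 mW)(221 s) = 1.841 J.
Photons incident: 1.841 / 4.905×10⁻¹⁹ = 3.753×10¹⁸, i.e. 3.753×10¹⁸/6.022×10²³ = 6.232×10⁻⁶ mol.
Product: Φ × n_abs = 0.366 × 6.232×10⁻⁶ = 2.281×10⁻⁶ mol.
As a count: 2.281×10⁻⁶ × 6.022×10²³ = 1.4×10¹⁸.

1.4×10¹⁸ initiating radicals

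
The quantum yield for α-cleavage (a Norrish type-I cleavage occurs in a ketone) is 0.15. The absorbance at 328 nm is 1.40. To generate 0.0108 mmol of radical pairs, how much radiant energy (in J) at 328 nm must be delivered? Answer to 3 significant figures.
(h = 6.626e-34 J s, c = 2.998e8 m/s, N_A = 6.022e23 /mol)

Product: 0.0108 mmol = 1.08e-5 mol.
Photons that must be absorbed: 1.08e-5 / 0.15 = 7.200e-5 mol.
Fraction absorbed: 1 − 10^(−1.40) = 0.9602.
Incident photons needed: 7.200e-5 / 0.9602 = 7.498e-5 mol.
Photon energy: hc/λ = 6.056e-19 J; per mole, 3.647e5 J mol⁻¹.
Energy required: 7.498e-5 × 3.647e5 = 27.3 J.

27.3 J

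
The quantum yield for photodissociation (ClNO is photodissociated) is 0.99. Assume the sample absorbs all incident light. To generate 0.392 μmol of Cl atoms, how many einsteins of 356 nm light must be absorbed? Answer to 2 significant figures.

Product: 0.392 μmol = 3.92e-7 mol.
Photons that must be absorbed: 3.92e-7 / 0.99 = 3.960e-7 mol.

4.0e-7 einstein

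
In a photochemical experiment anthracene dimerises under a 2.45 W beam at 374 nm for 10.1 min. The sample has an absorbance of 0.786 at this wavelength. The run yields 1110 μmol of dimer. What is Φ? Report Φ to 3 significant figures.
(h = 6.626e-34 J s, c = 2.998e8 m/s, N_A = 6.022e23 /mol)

Φ = 0.286

Product: 1110 μmol = 0.00111 mol.
Photon energy at 374 nm: hc/λ = (6.626e-34)(2.998e8)/(374e-9) = 5.311e-19 J.
Energy delivered: (2.45 W)(606 s) = 1485 J.
Photons incident: 1485 / 5.311e-19 = 2.796e21, i.e. 2.796e21/6.022e23 = 0.004643 mol.
Fraction absorbed: 1 − 10^(−0.786) = 0.8363.
Photons absorbed: 0.8363 × 0.004643 = 0.003883 mol.
Φ = 0.00111 mol / 0.003883 mol photons = 0.286.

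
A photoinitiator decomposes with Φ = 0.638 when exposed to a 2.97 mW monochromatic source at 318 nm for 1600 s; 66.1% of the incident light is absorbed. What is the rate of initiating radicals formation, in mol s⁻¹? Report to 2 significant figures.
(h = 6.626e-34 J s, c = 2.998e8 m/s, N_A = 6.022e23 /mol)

Photon energy at 318 nm: hc/λ = (6.626e-34)(2.998e8)/(318e-9) = 6.247e-19 J.
Energy delivered: (2.97 mW)(1600 s) = 4.752 J.
Photons incident: 4.752 / 6.247e-19 = 7.607e18, i.e. 7.607e18/6.022e23 = 1.263e-5 mol.
Photons absorbed: 0.661 × 1.263e-5 = 8.348e-6 mol.
Product formed: 0.638 × 8.348e-6 = 5.326e-6 mol.
Rate: 5.326e-6 / 1600 s = 3.3e-9 mol s⁻¹.

3.3e-9 mol s⁻¹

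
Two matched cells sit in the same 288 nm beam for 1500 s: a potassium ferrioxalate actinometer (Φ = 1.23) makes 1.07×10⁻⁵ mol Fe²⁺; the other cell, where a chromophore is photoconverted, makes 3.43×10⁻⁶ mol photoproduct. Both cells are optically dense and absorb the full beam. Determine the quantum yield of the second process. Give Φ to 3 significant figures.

Φ = 0.394

Photons absorbed by the actinometer: 1.07×10⁻⁵ / 1.23 = 8.699×10⁻⁶ mol.
Φ(unknown) = 3.43×10⁻⁶ / 8.699×10⁻⁶ = 0.394.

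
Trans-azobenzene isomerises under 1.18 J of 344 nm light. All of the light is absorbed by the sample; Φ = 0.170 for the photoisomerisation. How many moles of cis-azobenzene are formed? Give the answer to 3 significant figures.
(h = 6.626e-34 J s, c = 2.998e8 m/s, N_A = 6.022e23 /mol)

Photon energy at 344 nm: hc/λ = (6.626e-34)(2.998e8)/(344e-9) = 5.775e-19 J.
Photons incident: 1.18 / 5.775e-19 = 2.043e18, i.e. 2.043e18/6.022e23 = 3.393e-6 mol.
Product: Φ × n_abs = 0.170 × 3.393e-6 = 5.768e-7 mol.

5.77e-7 mol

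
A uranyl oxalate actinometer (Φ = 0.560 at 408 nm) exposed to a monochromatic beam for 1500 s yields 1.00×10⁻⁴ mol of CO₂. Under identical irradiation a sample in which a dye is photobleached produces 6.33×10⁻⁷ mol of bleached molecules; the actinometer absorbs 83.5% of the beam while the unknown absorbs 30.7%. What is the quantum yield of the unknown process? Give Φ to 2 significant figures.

Photons absorbed by the actinometer: 1.00×10⁻⁴ / 0.560 = 1.786×10⁻⁴ mol.
Incident flux: 1.786×10⁻⁴ / 0.835 = 2.139×10⁻⁴ einstein.
Absorbed by unknown: 0.307 × 2.139×10⁻⁴ = 6.567×10⁻⁵ mol.
Φ(unknown) = 6.33×10⁻⁷ / 6.567×10⁻⁵ = 0.0096.

Φ = 0.0096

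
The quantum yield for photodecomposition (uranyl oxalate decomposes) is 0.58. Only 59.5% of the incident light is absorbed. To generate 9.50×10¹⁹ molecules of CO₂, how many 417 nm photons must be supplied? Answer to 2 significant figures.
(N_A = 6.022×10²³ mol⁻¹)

Product: 9.50×10¹⁹ / 6.022×10²³ = 1.578×10⁻⁴ mol.
Photons that must be absorbed: 1.578×10⁻⁴ / 0.58 = 2.721×10⁻⁴ mol.
Incident photons needed: 2.721×10⁻⁴ / 0.595 = 4.573×10⁻⁴ mol.
Photon count: 4.573×10⁻⁴ × 6.022×10²³ = 2.8×10²⁰.

2.8×10²⁰ photons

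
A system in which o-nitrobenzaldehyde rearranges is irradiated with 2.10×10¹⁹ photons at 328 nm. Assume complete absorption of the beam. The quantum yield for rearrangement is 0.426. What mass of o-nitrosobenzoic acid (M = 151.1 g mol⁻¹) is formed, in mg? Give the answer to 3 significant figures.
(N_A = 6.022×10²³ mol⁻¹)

2.24 mg

Moles of photons: 2.10×10¹⁹ / 6.022×10²³ = 3.487×10⁻⁵ mol.
Product: Φ × n_abs = 0.426 × 3.487×10⁻⁵ = 1.485×10⁻⁵ mol.
Mass: 1.485×10⁻⁵ × 151.1 = 0.002244 g = 2.24 mg.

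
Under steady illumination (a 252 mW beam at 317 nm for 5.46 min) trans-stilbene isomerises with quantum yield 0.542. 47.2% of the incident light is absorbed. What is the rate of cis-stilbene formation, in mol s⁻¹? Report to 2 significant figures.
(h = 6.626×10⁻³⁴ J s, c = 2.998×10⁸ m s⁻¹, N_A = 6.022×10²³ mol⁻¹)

Photon energy at 317 nm: hc/λ = (6.626×10⁻³⁴)(2.998×10⁸)/(317×10⁻⁹) = 6.266×10⁻¹⁹ J.
Energy delivered: (252 mW)(327.6 s) = 82.56 J.
Photons incident: 82.56 / 6.266×10⁻¹⁹ = 1.318×10²⁰, i.e. 1.318×10²⁰/6.022×10²³ = 2.189×10⁻⁴ mol.
Photons absorbed: 0.472 × 2.189×10⁻⁴ = 1.033×10⁻⁴ mol.
Product formed: 0.542 × 1.033×10⁻⁴ = 5.599×10⁻⁵ mol.
Rate: 5.599×10⁻⁵ / 327.6 s = 1.7×10⁻⁷ mol s⁻¹.

1.7×10⁻⁷ mol s⁻¹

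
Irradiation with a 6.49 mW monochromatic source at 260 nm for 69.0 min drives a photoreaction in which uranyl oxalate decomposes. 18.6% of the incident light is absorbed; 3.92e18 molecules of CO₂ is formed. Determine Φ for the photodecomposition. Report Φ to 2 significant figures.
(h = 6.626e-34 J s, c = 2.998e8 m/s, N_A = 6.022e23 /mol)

Product: 3.92e18 / 6.022e23 = 6.509e-6 mol.
Photon energy at 260 nm: hc/λ = (6.626e-34)(2.998e8)/(260e-9) = 7.640e-19 J.
Energy delivered: (6.49 mW)(4140 s) = 26.87 J.
Photons incident: 26.87 / 7.640e-19 = 3.517e19, i.e. 3.517e19/6.022e23 = 5.840e-5 mol.
Photons absorbed: 0.186 × 5.840e-5 = 1.086e-5 mol.
Φ = 6.509e-6 mol / 1.086e-5 mol photons = 0.60.

Φ = 0.60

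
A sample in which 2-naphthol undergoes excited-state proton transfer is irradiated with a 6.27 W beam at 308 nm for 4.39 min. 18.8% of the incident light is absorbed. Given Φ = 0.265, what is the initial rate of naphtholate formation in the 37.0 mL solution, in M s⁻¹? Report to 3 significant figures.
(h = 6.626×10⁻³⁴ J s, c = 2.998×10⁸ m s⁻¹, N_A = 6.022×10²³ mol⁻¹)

Photon energy at 308 nm: hc/λ = (6.626×10⁻³⁴)(2.998×10⁸)/(308×10⁻⁹) = 6.450×10⁻¹⁹ J.
Energy delivered: (6.27 W)(263.4 s) = 1652 J.
Photons incident: 1652 / 6.450×10⁻¹⁹ = 2.561×10²¹, i.e. 2.561×10²¹/6.022×10²³ = 0.004253 mol.
Photons absorbed: 0.188 × 0.004253 = 7.996×10⁻⁴ mol.
Product formed: 0.265 × 7.996×10⁻⁴ = 2.119×10⁻⁴ mol.
Rate: 2.119×10⁻⁴ mol / (263.4 s × 0.037 L) = 2.17×10⁻⁵ M s⁻¹.

2.17×10⁻⁵ M s⁻¹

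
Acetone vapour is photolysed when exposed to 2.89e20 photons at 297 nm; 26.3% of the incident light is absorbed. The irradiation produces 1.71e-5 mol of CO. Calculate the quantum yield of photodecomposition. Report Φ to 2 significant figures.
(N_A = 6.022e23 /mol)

Moles of photons: 2.89e20 / 6.022e23 = 4.799e-4 mol.
Photons absorbed: 0.263 × 4.799e-4 = 1.262e-4 mol.
Φ = 1.71e-5 mol / 1.262e-4 mol photons = 0.14.

Φ = 0.14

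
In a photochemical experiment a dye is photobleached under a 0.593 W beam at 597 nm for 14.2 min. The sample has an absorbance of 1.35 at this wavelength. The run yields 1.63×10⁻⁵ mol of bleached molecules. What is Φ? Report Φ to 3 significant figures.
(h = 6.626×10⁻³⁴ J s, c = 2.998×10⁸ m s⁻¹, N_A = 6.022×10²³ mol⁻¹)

Φ = 0.00677

Photon energy at 597 nm: hc/λ = (6.626×10⁻³⁴)(2.998×10⁸)/(597×10⁻⁹) = 3.327×10⁻¹⁹ J.
Energy delivered: (0.593 W)(852 s) = 505.2 J.
Photons incident: 505.2 / 3.327×10⁻¹⁹ = 1.518×10²¹, i.e. 1.518×10²¹/6.022×10²³ = 0.002521 mol.
Fraction absorbed: 1 − 10^(−1.35) = 0.9553.
Photons absorbed: 0.9553 × 0.002521 = 0.002408 mol.
Φ = 1.63×10⁻⁵ mol / 0.002408 mol photons = 0.00677.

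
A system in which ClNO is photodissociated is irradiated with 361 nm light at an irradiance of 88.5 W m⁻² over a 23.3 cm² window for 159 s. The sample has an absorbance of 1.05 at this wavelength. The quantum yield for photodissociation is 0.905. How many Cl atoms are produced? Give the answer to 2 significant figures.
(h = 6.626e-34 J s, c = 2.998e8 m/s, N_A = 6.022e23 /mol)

Photon energy at 361 nm: hc/λ = (6.626e-34)(2.998e8)/(361e-9) = 5.503e-19 J.
Energy delivered: (88.5 W m⁻²)(23.3e-4 m²)(159 s) = 32.79 J.
Photons incident: 32.79 / 5.503e-19 = 5.959e19, i.e. 5.959e19/6.022e23 = 9.895e-5 mol.
Fraction absorbed: 1 − 10^(−1.05) = 0.9109.
Photons absorbed: 0.9109 × 9.895e-5 = 9.013e-5 mol.
Product: Φ × n_abs = 0.905 × 9.013e-5 = 8.157e-5 mol.
As a count: 8.157e-5 × 6.022e23 = 4.9e19.

4.9e19 atoms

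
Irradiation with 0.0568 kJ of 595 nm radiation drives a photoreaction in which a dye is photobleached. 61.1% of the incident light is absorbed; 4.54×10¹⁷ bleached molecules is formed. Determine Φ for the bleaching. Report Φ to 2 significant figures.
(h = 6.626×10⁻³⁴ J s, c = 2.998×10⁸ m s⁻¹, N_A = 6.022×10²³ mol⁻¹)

Product: 4.54×10¹⁷ / 6.022×10²³ = 7.539×10⁻⁷ mol.
Photon energy at 595 nm: hc/λ = (6.626×10⁻³⁴)(2.998×10⁸)/(595×10⁻⁹) = 3.339×10⁻¹⁹ J.
Incident energy: 0.0568 kJ = 56.8 J.
Photons incident: 56.8 / 3.339×10⁻¹⁹ = 1.701×10²⁰, i.e. 1.701×10²⁰/6.022×10²³ = 2.825×10⁻⁴ mol.
Photons absorbed: 0.611 × 2.825×10⁻⁴ = 1.726×10⁻⁴ mol.
Φ = 7.539×10⁻⁷ mol / 1.726×10⁻⁴ mol photons = 0.0044.

Φ = 0.0044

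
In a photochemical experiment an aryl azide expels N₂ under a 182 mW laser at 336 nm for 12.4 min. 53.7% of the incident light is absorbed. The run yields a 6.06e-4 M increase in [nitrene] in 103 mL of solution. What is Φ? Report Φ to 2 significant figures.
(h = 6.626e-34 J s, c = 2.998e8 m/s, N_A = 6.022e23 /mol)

Product: (6.06e-4 M)(0.103 L) = 6.242e-5 mol.
Photon energy at 336 nm: hc/λ = (6.626e-34)(2.998e8)/(336e-9) = 5.912e-19 J.
Energy delivered: (182 mW)(744 s) = 135.4 J.
Photons incident: 135.4 / 5.912e-19 = 2.290e20, i.e. 2.290e20/6.022e23 = 3.803e-4 mol.
Photons absorbed: 0.537 × 3.803e-4 = 2.042e-4 mol.
Φ = 6.242e-5 mol / 2.042e-4 mol photons = 0.31.

Φ = 0.31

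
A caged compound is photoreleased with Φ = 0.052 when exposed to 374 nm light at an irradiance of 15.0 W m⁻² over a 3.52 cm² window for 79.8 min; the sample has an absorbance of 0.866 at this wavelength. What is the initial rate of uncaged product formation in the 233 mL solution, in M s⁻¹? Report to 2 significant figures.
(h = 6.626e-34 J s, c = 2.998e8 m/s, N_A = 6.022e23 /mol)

Photon energy at 374 nm: hc/λ = (6.626e-34)(2.998e8)/(374e-9) = 5.311e-19 J.
Energy delivered: (15.0 W m⁻²)(3.52e-4 m²)(4788 s) = 25.28 J.
Photons incident: 25.28 / 5.311e-19 = 4.760e19, i.e. 4.760e19/6.022e23 = 7.904e-5 mol.
Fraction absorbed: 1 − 10^(−0.866) = 0.8639.
Photons absorbed: 0.8639 × 7.904e-5 = 6.828e-5 mol.
Product formed: 0.052 × 6.828e-5 = 3.551e-6 mol.
Rate: 3.551e-6 mol / (4788 s × 0.233 L) = 3.2e-9 M s⁻¹.

3.2e-9 M s⁻¹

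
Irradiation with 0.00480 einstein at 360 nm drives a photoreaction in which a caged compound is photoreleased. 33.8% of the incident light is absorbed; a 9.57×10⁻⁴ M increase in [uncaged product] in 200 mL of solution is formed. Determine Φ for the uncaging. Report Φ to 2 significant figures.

Φ = 0.12

Product: (9.57×10⁻⁴ M)(0.2 L) = 1.914×10⁻⁴ mol.
Photons absorbed: 0.338 × 0.00480 = 0.001622 mol.
Φ = 1.914×10⁻⁴ mol / 0.001622 mol photons = 0.12.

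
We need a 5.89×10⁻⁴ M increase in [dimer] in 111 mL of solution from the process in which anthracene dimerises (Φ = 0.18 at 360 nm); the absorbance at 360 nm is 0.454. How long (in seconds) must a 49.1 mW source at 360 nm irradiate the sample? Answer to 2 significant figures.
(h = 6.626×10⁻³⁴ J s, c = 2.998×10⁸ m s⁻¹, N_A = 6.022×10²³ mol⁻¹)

Product: (5.89×10⁻⁴ M)(0.111 L) = 6.538×10⁻⁵ mol.
Photons that must be absorbed: 6.538×10⁻⁵ / 0.18 = 3.632×10⁻⁴ mol.
Fraction absorbed: 1 − 10^(−0.454) = 0.6484.
Incident photons needed: 3.632×10⁻⁴ / 0.6484 = 5.601×10⁻⁴ mol.
Photon energy: hc/λ = 5.518×10⁻¹⁹ J; per mole, 3.323×10⁵ J mol⁻¹.
Energy required: 5.601×10⁻⁴ × 3.323×10⁵ = 186.1 J.
Time: 186.1 J / 0.0491 W = 3800 s.

t ≈ 3800 s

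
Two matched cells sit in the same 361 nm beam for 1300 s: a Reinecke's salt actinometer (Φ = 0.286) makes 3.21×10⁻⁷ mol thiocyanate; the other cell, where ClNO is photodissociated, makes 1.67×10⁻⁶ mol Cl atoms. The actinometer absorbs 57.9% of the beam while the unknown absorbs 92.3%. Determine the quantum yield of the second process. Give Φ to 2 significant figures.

Photons absorbed by the actinometer: 3.21×10⁻⁷ / 0.286 = 1.122×10⁻⁶ mol.
Incident flux: 1.122×10⁻⁶ / 0.579 = 1.938×10⁻⁶ einstein.
Absorbed by unknown: 0.923 × 1.938×10⁻⁶ = 1.789×10⁻⁶ mol.
Φ(unknown) = 1.67×10⁻⁶ / 1.789×10⁻⁶ = 0.93.

Φ = 0.93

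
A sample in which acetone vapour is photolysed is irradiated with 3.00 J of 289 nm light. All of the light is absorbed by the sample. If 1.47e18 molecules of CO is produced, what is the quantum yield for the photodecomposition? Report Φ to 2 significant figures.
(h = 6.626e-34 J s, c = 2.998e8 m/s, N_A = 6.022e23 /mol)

Product: 1.47e18 / 6.022e23 = 2.441e-6 mol.
Photon energy at 289 nm: hc/λ = (6.626e-34)(2.998e8)/(289e-9) = 6.874e-19 J.
Photons incident: 3.00 / 6.874e-19 = 4.364e18, i.e. 4.364e18/6.022e23 = 7.247e-6 mol.
Φ = 2.441e-6 mol / 7.247e-6 mol photons = 0.34.

Φ = 0.34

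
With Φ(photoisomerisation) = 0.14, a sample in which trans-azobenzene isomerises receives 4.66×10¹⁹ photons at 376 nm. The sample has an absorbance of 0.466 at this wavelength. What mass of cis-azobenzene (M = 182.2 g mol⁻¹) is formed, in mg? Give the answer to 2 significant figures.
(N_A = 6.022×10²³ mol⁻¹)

1.3 mg

Moles of photons: 4.66×10¹⁹ / 6.022×10²³ = 7.738×10⁻⁵ mol.
Fraction absorbed: 1 − 10^(−0.466) = 0.6580.
Photons absorbed: 0.6580 × 7.738×10⁻⁵ = 5.092×10⁻⁵ mol.
Product: Φ × n_abs = 0.14 × 5.092×10⁻⁵ = 7.129×10⁻⁶ mol.
Mass: 7.129×10⁻⁶ × 182.2 = 0.001299 g = 1.3 mg.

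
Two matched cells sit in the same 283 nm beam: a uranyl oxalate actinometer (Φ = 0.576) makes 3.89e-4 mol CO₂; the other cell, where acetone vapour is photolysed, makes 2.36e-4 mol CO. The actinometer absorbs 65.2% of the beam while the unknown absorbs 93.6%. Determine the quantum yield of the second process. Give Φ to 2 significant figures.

Φ = 0.24

Photons absorbed by the actinometer: 3.89e-4 / 0.576 = 6.753e-4 mol.
Incident flux: 6.753e-4 / 0.652 = 0.001036 einstein.
Absorbed by unknown: 0.936 × 0.001036 = 9.697e-4 mol.
Φ(unknown) = 2.36e-4 / 9.697e-4 = 0.24.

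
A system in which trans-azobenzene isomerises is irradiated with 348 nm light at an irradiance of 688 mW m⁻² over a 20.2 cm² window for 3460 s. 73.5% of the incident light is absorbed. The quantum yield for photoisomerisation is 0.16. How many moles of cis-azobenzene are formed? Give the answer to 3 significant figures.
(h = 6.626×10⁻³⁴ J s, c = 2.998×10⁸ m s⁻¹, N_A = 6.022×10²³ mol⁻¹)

Photon energy at 348 nm: hc/λ = (6.626×10⁻³⁴)(2.998×10⁸)/(348×10⁻⁹) = 5.708×10⁻¹⁹ J.
Energy delivered: (688 mW m⁻²)(20.2×10⁻⁴ m²)(3460 s) = 4.809 J.
Photons incident: 4.809 / 5.708×10⁻¹⁹ = 8.425×10¹⁸, i.e. 8.425×10¹⁸/6.022×10²³ = 1.399×10⁻⁵ mol.
Photons absorbed: 0.735 × 1.399×10⁻⁵ = 1.028×10⁻⁵ mol.
Product: Φ × n_abs = 0.16 × 1.028×10⁻⁵ = 1.645×10⁻⁶ mol.

1.65×10⁻⁶ mol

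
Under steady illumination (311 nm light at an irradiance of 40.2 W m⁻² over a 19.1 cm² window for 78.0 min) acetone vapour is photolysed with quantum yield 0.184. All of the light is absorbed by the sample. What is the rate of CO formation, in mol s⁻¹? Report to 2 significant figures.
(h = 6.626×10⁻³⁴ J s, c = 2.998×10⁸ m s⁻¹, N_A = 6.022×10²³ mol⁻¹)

Photon energy at 311 nm: hc/λ = (6.626×10⁻³⁴)(2.998×10⁸)/(311×10⁻⁹) = 6.387×10⁻¹⁹ J.
Energy delivered: (40.2 W m⁻²)(19.1×10⁻⁴ m²)(4680 s) = 359.3 J.
Photons incident: 359.3 / 6.387×10⁻¹⁹ = 5.625×10²⁰, i.e. 5.625×10²⁰/6.022×10²³ = 9.341×10⁻⁴ mol.
Product formed: 0.184 × 9.341×10⁻⁴ = 1.719×10⁻⁴ mol.
Rate: 1.719×10⁻⁴ / 4680 s = 3.7×10⁻⁸ mol s⁻¹.

3.7×10⁻⁸ mol s⁻¹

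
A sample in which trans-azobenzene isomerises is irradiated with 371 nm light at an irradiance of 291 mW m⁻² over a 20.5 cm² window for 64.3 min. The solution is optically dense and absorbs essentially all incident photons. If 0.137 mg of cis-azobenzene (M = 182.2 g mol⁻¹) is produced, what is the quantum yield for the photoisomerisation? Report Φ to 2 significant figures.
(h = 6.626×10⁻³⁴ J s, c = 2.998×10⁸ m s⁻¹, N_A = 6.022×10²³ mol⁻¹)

Product: 0.137 mg / 182.2 g mol⁻¹ = 7.519×10⁻⁷ mol.
Photon energy at 371 nm: hc/λ = (6.626×10⁻³⁴)(2.998×10⁸)/(371×10⁻⁹) = 5.354×10⁻¹⁹ J.
Energy delivered: (291 mW m⁻²)(20.5×10⁻⁴ m²)(3858 s) = 2.301 J.
Photons incident: 2.301 / 5.354×10⁻¹⁹ = 4.298×10¹⁸, i.e. 4.298×10¹⁸/6.022×10²³ = 7.137×10⁻⁶ mol.
Φ = 7.519×10⁻⁷ mol / 7.137×10⁻⁶ mol photons = 0.11.

Φ = 0.11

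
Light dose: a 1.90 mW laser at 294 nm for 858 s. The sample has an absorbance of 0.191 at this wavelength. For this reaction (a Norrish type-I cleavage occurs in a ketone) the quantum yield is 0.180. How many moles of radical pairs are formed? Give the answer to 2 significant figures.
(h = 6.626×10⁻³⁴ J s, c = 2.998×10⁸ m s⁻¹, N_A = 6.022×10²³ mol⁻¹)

2.6×10⁻⁷ mol

Photon energy at 294 nm: hc/λ = (6.626×10⁻³⁴)(2.998×10⁸)/(294×10⁻⁹) = 6.757×10⁻¹⁹ J.
Energy delivered: (1.90 mW)(858 s) = 1.630 J.
Photons incident: 1.630 / 6.757×10⁻¹⁹ = 2.412×10¹⁸, i.e. 2.412×10¹⁸/6.022×10²³ = 4.005×10⁻⁶ mol.
Fraction absorbed: 1 − 10^(−0.191) = 0.3558.
Photons absorbed: 0.3558 × 4.005×10⁻⁶ = 1.425×10⁻⁶ mol.
Product: Φ × n_abs = 0.180 × 1.425×10⁻⁶ = 2.565×10⁻⁷ mol.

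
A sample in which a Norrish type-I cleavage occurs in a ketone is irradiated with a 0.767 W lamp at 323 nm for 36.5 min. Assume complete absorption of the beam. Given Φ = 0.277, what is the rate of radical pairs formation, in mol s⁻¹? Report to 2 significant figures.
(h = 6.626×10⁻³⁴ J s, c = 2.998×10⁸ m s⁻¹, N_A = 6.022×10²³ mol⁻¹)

Photon energy at 323 nm: hc/λ = (6.626×10⁻³⁴)(2.998×10⁸)/(323×10⁻⁹) = 6.150×10⁻¹⁹ J.
Energy delivered: (0.767 W)(2190 s) = 1680 J.
Photons incident: 1680 / 6.150×10⁻¹⁹ = 2.732×10²¹, i.e. 2.732×10²¹/6.022×10²³ = 0.004537 mol.
Product formed: 0.277 × 0.004537 = 0.001257 mol.
Rate: 0.001257 / 2190 s = 5.7×10⁻⁷ mol s⁻¹.

5.7×10⁻⁷ mol s⁻¹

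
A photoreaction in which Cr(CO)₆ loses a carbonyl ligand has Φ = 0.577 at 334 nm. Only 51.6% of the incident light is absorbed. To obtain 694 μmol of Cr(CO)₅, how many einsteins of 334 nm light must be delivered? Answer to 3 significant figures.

Product: 694 μmol = 6.94×10⁻⁴ mol.
Photons that must be absorbed: 6.94×10⁻⁴ / 0.577 = 0.001203 mol.
Incident photons needed: 0.001203 / 0.516 = 0.002331 mol.

0.00233 einstein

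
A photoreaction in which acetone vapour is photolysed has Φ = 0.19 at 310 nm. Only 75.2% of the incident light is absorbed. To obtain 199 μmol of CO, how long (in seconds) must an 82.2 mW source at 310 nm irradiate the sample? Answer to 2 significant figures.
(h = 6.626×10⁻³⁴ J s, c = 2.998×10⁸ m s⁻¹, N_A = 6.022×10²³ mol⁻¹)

Product: 199 μmol = 1.99×10⁻⁴ mol.
Photons that must be absorbed: 1.99×10⁻⁴ / 0.19 = 0.001047 mol.
Incident photons needed: 0.001047 / 0.752 = 0.001392 mol.
Photon energy: hc/λ = 6.408×10⁻¹⁹ J; per mole, 3.859×10⁵ J mol⁻¹.
Energy required: 0.001392 × 3.859×10⁵ = 537.2 J.
Time: 537.2 J / 0.0822 W = 6500 s.

t ≈ 6500 s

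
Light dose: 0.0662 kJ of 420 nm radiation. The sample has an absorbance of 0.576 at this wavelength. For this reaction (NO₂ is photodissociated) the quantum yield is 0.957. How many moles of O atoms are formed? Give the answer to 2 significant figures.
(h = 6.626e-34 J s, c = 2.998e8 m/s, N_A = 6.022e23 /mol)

1.6e-4 mol

Photon energy at 420 nm: hc/λ = (6.626e-34)(2.998e8)/(420e-9) = 4.730e-19 J.
Incident energy: 0.0662 kJ = 66.2 J.
Photons incident: 66.2 / 4.730e-19 = 1.400e20, i.e. 1.400e20/6.022e23 = 2.325e-4 mol.
Fraction absorbed: 1 − 10^(−0.576) = 0.7345.
Photons absorbed: 0.7345 × 2.325e-4 = 1.708e-4 mol.
Product: Φ × n_abs = 0.957 × 1.708e-4 = 1.635e-4 mol.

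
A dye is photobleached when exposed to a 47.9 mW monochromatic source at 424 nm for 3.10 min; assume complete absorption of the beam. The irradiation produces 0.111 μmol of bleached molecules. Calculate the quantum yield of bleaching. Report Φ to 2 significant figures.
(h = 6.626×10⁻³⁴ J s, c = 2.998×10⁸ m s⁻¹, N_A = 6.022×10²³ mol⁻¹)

Product: 0.111 μmol = 1.11×10⁻⁷ mol.
Photon energy at 424 nm: hc/λ = (6.626×10⁻³⁴)(2.998×10⁸)/(424×10⁻⁹) = 4.685×10⁻¹⁹ J.
Energy delivered: (47.9 mW)(186 s) = 8.909 J.
Photons incident: 8.909 / 4.685×10⁻¹⁹ = 1.902×10¹⁹, i.e. 1.902×10¹⁹/6.022×10²³ = 3.158×10⁻⁵ mol.
Φ = 1.11×10⁻⁷ mol / 3.158×10⁻⁵ mol photons = 0.0035.

Φ = 0.0035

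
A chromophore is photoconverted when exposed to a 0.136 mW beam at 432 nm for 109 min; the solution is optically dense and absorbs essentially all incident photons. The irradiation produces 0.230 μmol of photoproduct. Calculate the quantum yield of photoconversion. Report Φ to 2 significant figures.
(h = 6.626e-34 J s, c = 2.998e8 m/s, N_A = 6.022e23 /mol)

Φ = 0.072

Product: 0.230 μmol = 2.30e-7 mol.
Photon energy at 432 nm: hc/λ = (6.626e-34)(2.998e8)/(432e-9) = 4.598e-19 J.
Energy delivered: (0.136 mW)(6540 s) = 0.8894 J.
Photons incident: 0.8894 / 4.598e-19 = 1.934e18, i.e. 1.934e18/6.022e23 = 3.212e-6 mol.
Φ = 2.30e-7 mol / 3.212e-6 mol photons = 0.072.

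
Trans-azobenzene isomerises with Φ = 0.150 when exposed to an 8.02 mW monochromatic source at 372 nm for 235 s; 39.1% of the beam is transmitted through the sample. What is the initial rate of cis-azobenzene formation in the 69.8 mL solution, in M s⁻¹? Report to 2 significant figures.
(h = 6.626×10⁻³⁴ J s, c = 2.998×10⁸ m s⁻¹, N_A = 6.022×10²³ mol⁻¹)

Photon energy at 372 nm: hc/λ = (6.626×10⁻³⁴)(2.998×10⁸)/(372×10⁻⁹) = 5.340×10⁻¹⁹ J.
Energy delivered: (8.02 mW)(235 s) = 1.885 J.
Photons incident: 1.885 / 5.340×10⁻¹⁹ = 3.530×10¹⁸, i.e. 3.530×10¹⁸/6.022×10²³ = 5.862×10⁻⁶ mol.
Fraction absorbed: 1 − 39.1/100 = 0.6090.
Photons absorbed: 0.6090 × 5.862×10⁻⁶ = 3.570×10⁻⁶ mol.
Product formed: 0.150 × 3.570×10⁻⁶ = 5.355×10⁻⁷ mol.
Rate: 5.355×10⁻⁷ mol / (235 s × 0.0698 L) = 3.3×10⁻⁸ M s⁻¹.

3.3×10⁻⁸ M s⁻¹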